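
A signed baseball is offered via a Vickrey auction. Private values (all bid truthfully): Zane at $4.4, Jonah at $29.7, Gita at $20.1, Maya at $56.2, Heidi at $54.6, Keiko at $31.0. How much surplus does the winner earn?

Winner's surplus: $1.6.

Sorted high to low: Maya $56.2; Heidi $54.6; Keiko $31.0; Jonah $29.7; Gita $20.1; Zane $4.4.
Maya wins with the top bid and pays the second-highest, $54.6.
Surplus = $56.2 − $54.6 = $1.6.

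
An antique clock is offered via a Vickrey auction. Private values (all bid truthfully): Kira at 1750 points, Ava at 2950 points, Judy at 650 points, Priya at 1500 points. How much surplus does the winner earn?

1200 points

Ordered from highest: Ava 2950 points; Kira 1750 points; Priya 1500 points; Judy 650 points.
Ava wins with the top bid and pays the second-highest, 1750 points.
Surplus = 2950 points − 1750 points = 1200 points.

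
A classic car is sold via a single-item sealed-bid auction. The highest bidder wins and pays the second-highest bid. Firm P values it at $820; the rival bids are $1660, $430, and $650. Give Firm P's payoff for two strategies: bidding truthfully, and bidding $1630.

(a) $0  (b) $0

The highest competing bid is $1660.
Bidding truthfully at $820: the top bid is $1660 (a rival), so Firm P loses. Payoff = $0.
Bidding $1630: the top bid is $1660 (a rival), so Firm P loses. Payoff = $0.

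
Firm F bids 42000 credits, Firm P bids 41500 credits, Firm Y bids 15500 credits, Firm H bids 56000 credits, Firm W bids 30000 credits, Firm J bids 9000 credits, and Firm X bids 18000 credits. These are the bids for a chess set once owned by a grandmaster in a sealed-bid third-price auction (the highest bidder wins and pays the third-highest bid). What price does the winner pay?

Price paid: 41500 credits.

Bids in descending order: Firm H 56000 credits; Firm F 42000 credits; Firm P 41500 credits; Firm W 30000 credits; Firm X 18000 credits; Firm Y 15500 credits; Firm J 9000 credits.
Firm H is the highest bidder, so Firm H wins.
Under the third-price rule, the price is the third-highest bid: 41500 credits.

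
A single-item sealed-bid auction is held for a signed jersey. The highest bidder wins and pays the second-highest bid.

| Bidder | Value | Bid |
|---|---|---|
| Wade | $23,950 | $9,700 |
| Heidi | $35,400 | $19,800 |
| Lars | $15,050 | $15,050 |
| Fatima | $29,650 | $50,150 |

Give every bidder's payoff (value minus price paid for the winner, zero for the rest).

Bids in descending order: Fatima $50,150, then Heidi $19,800, then Lars $15,050, then Wade $9,700.
Fatima has the top bid and wins; the price is the second-highest bid, $19,800.
Fatima's payoff = $29,650 − $19,800 = $9,850. All other bidders lose, so their payoff is 0.

Wade $0, Heidi $0, Lars $0, Fatima $9,850.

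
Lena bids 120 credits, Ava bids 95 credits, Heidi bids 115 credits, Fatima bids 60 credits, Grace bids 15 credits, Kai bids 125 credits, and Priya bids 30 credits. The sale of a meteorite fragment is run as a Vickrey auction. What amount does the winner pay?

Sorted high to low: Kai 125 credits; Lena 120 credits; Heidi 115 credits; Ava 95 credits; Fatima 60 credits; Priya 30 credits; Grace 15 credits.
Kai has the highest bid, so Kai wins.
The second-highest bid is 120 credits, so that is what Kai pays.

The winner pays 120 credits.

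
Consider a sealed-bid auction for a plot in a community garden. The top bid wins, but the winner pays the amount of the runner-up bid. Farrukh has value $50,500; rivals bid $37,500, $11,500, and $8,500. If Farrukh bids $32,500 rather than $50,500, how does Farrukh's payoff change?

Change in payoff: -$13,000.

The highest competing bid is $37,500.
Bidding truthfully at $50,500: Farrukh has the top bid, wins, and pays the second-highest bid $37,500. Payoff = $50,500 − $37,500 = $13,000.
Bidding $32,500: the top bid is $37,500 (a rival), so Farrukh loses. Payoff = $0.
Change = $0 − $13,000 = -$13,000.
This is the dominant-strategy logic: truthful bidding weakly beats any alternative.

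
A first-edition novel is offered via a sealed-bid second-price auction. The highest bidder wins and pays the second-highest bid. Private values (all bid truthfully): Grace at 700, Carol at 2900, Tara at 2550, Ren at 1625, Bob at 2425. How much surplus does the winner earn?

Winner's surplus: 350.

Ranking the bids: Carol 2900 > Tara 2550 > Bob 2425 > Ren 1625 > Grace 700.
Carol wins with the top bid and pays the second-highest, 2550.
Surplus = 2900 − 2550 = 350.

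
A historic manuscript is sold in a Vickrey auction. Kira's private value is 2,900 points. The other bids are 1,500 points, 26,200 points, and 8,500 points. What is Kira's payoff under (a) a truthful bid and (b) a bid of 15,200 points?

The highest competing bid is 26,200 points.
Bidding truthfully at 2,900 points: the top bid is 26,200 points (a rival), so Kira loses. Payoff = 0 points.
Bidding 15,200 points: the top bid is 26,200 points (a rival), so Kira loses. Payoff = 0 points.

(a) 0 points  (b) 0 points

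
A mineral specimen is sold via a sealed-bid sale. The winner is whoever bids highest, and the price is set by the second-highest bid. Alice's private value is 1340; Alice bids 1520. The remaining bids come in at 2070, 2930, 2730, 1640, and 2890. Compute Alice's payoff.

Payoff = 0.

Highest competing bid: 2930.
Alice's bid 1520 is not the highest, so Alice loses, pays nothing, and earns zero payoff.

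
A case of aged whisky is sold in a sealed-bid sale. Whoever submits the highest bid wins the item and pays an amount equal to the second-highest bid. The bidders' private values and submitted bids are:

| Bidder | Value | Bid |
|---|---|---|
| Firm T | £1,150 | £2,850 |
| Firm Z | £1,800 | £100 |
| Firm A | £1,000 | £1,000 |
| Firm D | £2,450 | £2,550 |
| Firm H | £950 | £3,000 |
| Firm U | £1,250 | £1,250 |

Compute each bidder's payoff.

Firm T £0, Firm Z £0, Firm A £0, Firm D £0, Firm H -£1,900, Firm U £0.

Bids in descending order: Firm H £3,000; Firm T £2,850; Firm D £2,550; Firm U £1,250; Firm A £1,000; Firm Z £100.
Firm H has the top bid and wins; the price is the second-highest bid, £2,850.
Firm H's payoff = £950 − £2,850 = -£1,900. All other bidders lose, so their payoff is 0.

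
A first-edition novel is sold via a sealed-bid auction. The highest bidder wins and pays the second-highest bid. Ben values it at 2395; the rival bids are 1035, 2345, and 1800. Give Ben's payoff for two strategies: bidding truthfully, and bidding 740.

The highest competing bid is 2345.
Bidding truthfully at 2395: Ben has the top bid, wins, and pays the second-highest bid 2345. Payoff = 2395 − 2345 = 50.
Bidding 740: the top bid is 2345 (a rival), so Ben loses. Payoff = 0.

Truthful: 50; alternative: 0.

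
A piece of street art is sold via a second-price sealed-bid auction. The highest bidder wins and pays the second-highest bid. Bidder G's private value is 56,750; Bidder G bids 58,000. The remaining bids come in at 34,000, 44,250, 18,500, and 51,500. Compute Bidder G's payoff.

5,250

Highest competing bid: 51,500.
Bidder G's bid 58,000 is the highest overall, so Bidder G wins and pays the second-highest bid, 51,500.
Payoff = value − price = 56,750 − 51,500 = 5,250.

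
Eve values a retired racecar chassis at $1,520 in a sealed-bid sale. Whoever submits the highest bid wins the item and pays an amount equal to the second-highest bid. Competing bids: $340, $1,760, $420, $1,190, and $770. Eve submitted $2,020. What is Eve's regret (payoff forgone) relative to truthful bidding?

The highest competing bid is $1,760.
Bidding truthfully at $1,520: the top bid is $1,760 (a rival), so Eve loses. Payoff = $0.
Bidding $2,020: Eve has the top bid, wins, and pays the second-highest bid $1,760. Payoff = $1,520 − $1,760 = -$240.
Regret = truthful payoff − actual payoff = $0 − -$240 = $240.

$240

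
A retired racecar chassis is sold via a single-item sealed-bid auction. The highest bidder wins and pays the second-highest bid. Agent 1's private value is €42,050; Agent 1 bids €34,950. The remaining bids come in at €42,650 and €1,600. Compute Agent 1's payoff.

Highest competing bid: €42,650.
Agent 1's bid €34,950 is not the highest, so Agent 1 loses, pays nothing, and earns zero payoff.

The bidder's payoff: €0.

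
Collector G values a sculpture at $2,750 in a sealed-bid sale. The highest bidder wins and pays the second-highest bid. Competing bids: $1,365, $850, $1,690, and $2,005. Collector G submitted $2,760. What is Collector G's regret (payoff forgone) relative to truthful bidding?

The highest competing bid is $2,005.
Bidding truthfully at $2,750: Collector G has the top bid, wins, and pays the second-highest bid $2,005. Payoff = $2,750 − $2,005 = $745.
Bidding $2,760: Collector G has the top bid, wins, and pays the second-highest bid $2,005. Payoff = $2,750 − $2,005 = $745.
Regret = truthful payoff − actual payoff = $745 − $745 = $0.

Payoff forgone: $0.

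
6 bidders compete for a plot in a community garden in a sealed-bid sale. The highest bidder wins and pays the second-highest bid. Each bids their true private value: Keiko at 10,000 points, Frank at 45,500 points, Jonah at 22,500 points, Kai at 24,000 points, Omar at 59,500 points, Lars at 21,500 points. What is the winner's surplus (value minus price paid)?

Winner's surplus: 14,000 points.

Bids in descending order: Omar 59,500 points, then Frank 45,500 points, then Kai 24,000 points, then Jonah 22,500 points, then Lars 21,500 points, then Keiko 10,000 points.
Omar wins with the top bid and pays the second-highest, 45,500 points.
Surplus = 59,500 points − 45,500 points = 14,000 points.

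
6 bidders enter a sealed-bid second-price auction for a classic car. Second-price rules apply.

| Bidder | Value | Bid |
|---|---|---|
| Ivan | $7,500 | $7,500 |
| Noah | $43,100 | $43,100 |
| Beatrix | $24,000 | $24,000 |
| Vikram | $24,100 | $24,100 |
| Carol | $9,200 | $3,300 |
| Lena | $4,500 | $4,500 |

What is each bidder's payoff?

Ranking the bids: Noah $43,100 > Vikram $24,100 > Beatrix $24,000 > Ivan $7,500 > Lena $4,500 > Carol $3,300.
Noah has the top bid and wins; the price is the second-highest bid, $24,100.
Noah's payoff = $43,100 − $24,100 = $19,000. All other bidders lose, so their payoff is 0.

Ivan $0, Noah $19,000, Beatrix $0, Vikram $0, Carol $0, Lena $0.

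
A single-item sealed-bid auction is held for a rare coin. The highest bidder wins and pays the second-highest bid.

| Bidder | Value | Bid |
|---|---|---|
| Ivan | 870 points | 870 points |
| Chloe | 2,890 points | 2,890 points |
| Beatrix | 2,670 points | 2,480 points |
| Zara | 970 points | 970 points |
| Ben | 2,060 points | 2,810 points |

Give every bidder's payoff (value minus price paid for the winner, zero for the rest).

Payoffs: Ivan 0 points, Chloe 80 points, Beatrix 0 points, Zara 0 points, Ben 0 points.

Bids in descending order: Chloe 2,890 points, then Ben 2,810 points, then Beatrix 2,480 points, then Zara 970 points, then Ivan 870 points.
Chloe has the top bid and wins; the price is the second-highest bid, 2,810 points.
Chloe's payoff = 2,890 points − 2,810 points = 80 points. All other bidders lose, so their payoff is 0.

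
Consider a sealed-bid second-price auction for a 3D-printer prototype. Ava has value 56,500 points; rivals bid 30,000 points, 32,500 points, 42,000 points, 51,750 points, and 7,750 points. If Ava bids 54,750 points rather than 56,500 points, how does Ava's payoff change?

The highest competing bid is 51,750 points.
Bidding truthfully at 56,500 points: Ava has the top bid, wins, and pays the second-highest bid 51,750 points. Payoff = 56,500 points − 51,750 points = 4,750 points.
Bidding 54,750 points: Ava has the top bid, wins, and pays the second-highest bid 51,750 points. Payoff = 56,500 points − 51,750 points = 4,750 points.
Change = 4,750 points − 4,750 points = 0 points.

Change in payoff: 0 points.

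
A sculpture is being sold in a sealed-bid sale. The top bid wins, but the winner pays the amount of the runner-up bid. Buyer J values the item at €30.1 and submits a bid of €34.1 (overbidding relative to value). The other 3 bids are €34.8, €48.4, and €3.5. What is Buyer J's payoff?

Buyer J's payoff: €0.0.

Highest competing bid: €48.4.
Buyer J's bid €34.1 is not the highest, so Buyer J loses, pays nothing, and earns zero payoff.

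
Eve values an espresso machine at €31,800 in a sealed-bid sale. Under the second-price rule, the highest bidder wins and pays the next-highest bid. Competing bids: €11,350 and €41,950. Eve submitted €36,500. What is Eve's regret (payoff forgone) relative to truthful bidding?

€0

The highest competing bid is €41,950.
Bidding truthfully at €31,800: the top bid is €41,950 (a rival), so Eve loses. Payoff = €0.
Bidding €36,500: the top bid is €41,950 (a rival), so Eve loses. Payoff = €0.
Regret = truthful payoff − actual payoff = €0 − €0 = €0.
The bid only affects whether you win, not the price — here both bids land on the same side of the top rival bid, so the deviation is payoff-neutral.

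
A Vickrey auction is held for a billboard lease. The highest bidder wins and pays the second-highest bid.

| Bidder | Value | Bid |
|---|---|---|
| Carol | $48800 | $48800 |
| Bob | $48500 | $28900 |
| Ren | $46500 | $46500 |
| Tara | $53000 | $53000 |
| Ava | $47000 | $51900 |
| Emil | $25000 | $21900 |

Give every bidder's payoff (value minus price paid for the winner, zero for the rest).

Sorted high to low: Tara $53000, then Ava $51900, then Carol $48800, then Ren $46500, then Bob $28900, then Emil $21900.
Tara has the top bid and wins; the price is the second-highest bid, $51900.
Tara's payoff = $53000 − $51900 = $1100. All other bidders lose, so their payoff is 0.

Carol $0, Bob $0, Ren $0, Tara $1100, Ava $0, Emil $0.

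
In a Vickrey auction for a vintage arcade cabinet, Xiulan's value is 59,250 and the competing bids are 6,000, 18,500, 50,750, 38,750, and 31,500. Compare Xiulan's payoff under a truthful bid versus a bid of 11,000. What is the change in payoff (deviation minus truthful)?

The highest competing bid is 50,750.
Bidding truthfully at 59,250: Xiulan has the top bid, wins, and pays the second-highest bid 50,750. Payoff = 59,250 − 50,750 = 8,500.
Bidding 11,000: the top bid is 50,750 (a rival), so Xiulan loses. Payoff = 0.
Change = 0 − 8,500 = -8,500.

Payoff change: -8,500.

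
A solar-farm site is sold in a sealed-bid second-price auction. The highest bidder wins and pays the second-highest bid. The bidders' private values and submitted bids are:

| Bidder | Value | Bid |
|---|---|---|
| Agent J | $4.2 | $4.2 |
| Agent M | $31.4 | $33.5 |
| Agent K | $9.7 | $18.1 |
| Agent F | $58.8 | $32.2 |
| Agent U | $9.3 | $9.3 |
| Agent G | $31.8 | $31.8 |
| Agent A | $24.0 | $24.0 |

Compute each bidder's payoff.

Payoffs: Agent J $0.0, Agent M -$0.8, Agent K $0.0, Agent F $0.0, Agent U $0.0, Agent G $0.0, Agent A $0.0.

Bids in descending order: Agent M $33.5, then Agent F $32.2, then Agent G $31.8, then Agent A $24.0, then Agent K $18.1, then Agent U $9.3, then Agent J $4.2.
Agent M has the top bid and wins; the price is the second-highest bid, $32.2.
Agent M's payoff = $31.4 − $32.2 = -$0.8. All other bidders lose, so their payoff is 0.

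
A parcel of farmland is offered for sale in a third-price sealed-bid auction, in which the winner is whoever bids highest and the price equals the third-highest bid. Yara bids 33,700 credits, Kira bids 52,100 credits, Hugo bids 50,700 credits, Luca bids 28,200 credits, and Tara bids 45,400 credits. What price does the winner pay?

The winner pays 45,400 credits.

Ordered from highest: Kira 52,100 credits; Hugo 50,700 credits; Tara 45,400 credits; Yara 33,700 credits; Luca 28,200 credits.
Kira is the highest bidder, so Kira wins.
Under the third-price rule, the price is the third-highest bid: 45,400 credits.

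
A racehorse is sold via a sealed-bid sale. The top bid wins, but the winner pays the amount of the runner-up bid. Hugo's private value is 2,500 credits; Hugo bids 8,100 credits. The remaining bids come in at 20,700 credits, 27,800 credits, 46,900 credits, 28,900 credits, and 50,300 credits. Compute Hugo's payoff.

0 credits

Highest competing bid: 50,300 credits.
Hugo's bid 8,100 credits is not the highest, so Hugo loses, pays nothing, and earns zero payoff.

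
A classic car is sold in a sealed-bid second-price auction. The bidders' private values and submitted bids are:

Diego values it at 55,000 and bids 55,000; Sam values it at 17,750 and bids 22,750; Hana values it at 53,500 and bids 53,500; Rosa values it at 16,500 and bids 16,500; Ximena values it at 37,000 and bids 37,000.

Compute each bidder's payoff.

Sorted high to low: Diego 55,000, then Hana 53,500, then Ximena 37,000, then Sam 22,750, then Rosa 16,500.
Diego has the top bid and wins; the price is the second-highest bid, 53,500.
Diego's payoff = 55,000 − 53,500 = 1,500. All other bidders lose, so their payoff is 0.

Payoffs: Diego 1,500, Sam 0, Hana 0, Rosa 0, Ximena 0.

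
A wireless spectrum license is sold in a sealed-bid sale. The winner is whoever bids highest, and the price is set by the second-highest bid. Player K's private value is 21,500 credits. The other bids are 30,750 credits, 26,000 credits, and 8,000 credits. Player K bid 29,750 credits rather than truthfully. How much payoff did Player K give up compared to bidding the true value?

The highest competing bid is 30,750 credits.
Bidding truthfully at 21,500 credits: the top bid is 30,750 credits (a rival), so Player K loses. Payoff = 0 credits.
Bidding 29,750 credits: the top bid is 30,750 credits (a rival), so Player K loses. Payoff = 0 credits.
Regret = truthful payoff − actual payoff = 0 credits − 0 credits = 0 credits.

0 credits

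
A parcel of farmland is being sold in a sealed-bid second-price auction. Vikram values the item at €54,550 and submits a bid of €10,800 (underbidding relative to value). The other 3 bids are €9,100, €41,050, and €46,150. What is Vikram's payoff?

Highest competing bid: €46,150.
Vikram's bid €10,800 is not the highest, so Vikram loses, pays nothing, and earns zero payoff.

€0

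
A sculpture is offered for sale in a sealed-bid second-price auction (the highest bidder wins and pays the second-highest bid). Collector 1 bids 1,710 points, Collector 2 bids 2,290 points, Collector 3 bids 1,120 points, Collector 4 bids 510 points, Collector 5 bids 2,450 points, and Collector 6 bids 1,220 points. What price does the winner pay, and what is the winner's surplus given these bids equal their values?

The winner pays 2,290 points for a surplus of 160 points.

Sorted high to low: Collector 5 2,450 points > Collector 2 2,290 points > Collector 1 1,710 points > Collector 6 1,220 points > Collector 3 1,120 points > Collector 4 510 points.
Collector 5 is the highest bidder, so Collector 5 wins.
Under the second-price rule, the price is the second-highest bid: 2,290 points.
Surplus = 2,450 points − 2,290 points = 160 points.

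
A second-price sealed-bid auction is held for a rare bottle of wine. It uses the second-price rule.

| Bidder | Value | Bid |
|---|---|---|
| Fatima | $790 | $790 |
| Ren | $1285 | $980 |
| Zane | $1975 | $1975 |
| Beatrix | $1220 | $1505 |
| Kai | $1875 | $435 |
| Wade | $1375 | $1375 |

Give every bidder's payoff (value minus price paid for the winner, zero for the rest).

Fatima $0, Ren $0, Zane $470, Beatrix $0, Kai $0, Wade $0.

Sorted high to low: Zane $1975; Beatrix $1505; Wade $1375; Ren $980; Fatima $790; Kai $435.
Zane has the top bid and wins; the price is the second-highest bid, $1505.
Zane's payoff = $1975 − $1505 = $470. All other bidders lose, so their payoff is 0.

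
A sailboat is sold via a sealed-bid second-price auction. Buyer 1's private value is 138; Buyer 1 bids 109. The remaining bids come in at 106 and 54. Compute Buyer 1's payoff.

32

Highest competing bid: 106.
Buyer 1's bid 109 is the highest overall, so Buyer 1 wins and pays the second-highest bid, 106.
Payoff = value − price = 138 − 106 = 32.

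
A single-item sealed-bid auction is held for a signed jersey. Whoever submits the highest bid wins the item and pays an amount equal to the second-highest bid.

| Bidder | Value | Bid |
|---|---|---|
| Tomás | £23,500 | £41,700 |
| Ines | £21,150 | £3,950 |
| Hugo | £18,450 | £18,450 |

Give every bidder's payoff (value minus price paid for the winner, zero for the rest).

Payoffs: Tomás £5,050, Ines £0, Hugo £0.

Ordered from highest: Tomás £41,700; Hugo £18,450; Ines £3,950.
Tomás has the top bid and wins; the price is the second-highest bid, £18,450.
Tomás's payoff = £23,500 − £18,450 = £5,050. All other bidders lose, so their payoff is 0.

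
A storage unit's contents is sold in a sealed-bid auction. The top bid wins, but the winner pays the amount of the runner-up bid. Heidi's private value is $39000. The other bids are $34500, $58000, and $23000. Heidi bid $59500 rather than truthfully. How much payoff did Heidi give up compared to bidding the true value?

The highest competing bid is $58000.
Bidding truthfully at $39000: the top bid is $58000 (a rival), so Heidi loses. Payoff = $0.
Bidding $59500: Heidi has the top bid, wins, and pays the second-highest bid $58000. Payoff = $39000 − $58000 = -$19000.
Regret = truthful payoff − actual payoff = $0 − -$19000 = $19000.
This is the dominant-strategy logic: truthful bidding weakly beats any alternative.

Payoff forgone: $19000.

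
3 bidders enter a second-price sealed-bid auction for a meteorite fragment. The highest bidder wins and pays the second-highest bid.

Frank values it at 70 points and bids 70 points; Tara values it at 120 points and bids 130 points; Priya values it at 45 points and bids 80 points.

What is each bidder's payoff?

Frank 0 points, Tara 40 points, Priya 0 points.

Bids in descending order: Tara 130 points; Priya 80 points; Frank 70 points.
Tara has the top bid and wins; the price is the second-highest bid, 80 points.
Tara's payoff = 120 points − 80 points = 40 points. All other bidders lose, so their payoff is 0.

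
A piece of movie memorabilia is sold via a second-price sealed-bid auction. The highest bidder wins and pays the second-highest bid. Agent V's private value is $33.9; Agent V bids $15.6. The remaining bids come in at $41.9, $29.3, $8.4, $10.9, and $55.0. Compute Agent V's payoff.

Highest competing bid: $55.0.
Agent V's bid $15.6 is not the highest, so Agent V loses, pays nothing, and earns zero payoff.

Payoff = $0.0.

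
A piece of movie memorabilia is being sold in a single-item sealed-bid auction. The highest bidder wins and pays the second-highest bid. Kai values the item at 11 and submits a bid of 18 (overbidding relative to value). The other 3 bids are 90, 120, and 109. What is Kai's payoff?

Highest competing bid: 120.
Kai's bid 18 is not the highest, so Kai loses, pays nothing, and earns zero payoff.

0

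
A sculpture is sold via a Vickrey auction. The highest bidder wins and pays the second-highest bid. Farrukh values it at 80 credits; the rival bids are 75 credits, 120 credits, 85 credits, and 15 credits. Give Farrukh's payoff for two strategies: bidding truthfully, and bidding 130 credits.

The highest competing bid is 120 credits.
Bidding truthfully at 80 credits: the top bid is 120 credits (a rival), so Farrukh loses. Payoff = 0 credits.
Bidding 130 credits: Farrukh has the top bid, wins, and pays the second-highest bid 120 credits. Payoff = 80 credits − 120 credits = -40 credits.

Truthful: 0 credits; alternative: -40 credits.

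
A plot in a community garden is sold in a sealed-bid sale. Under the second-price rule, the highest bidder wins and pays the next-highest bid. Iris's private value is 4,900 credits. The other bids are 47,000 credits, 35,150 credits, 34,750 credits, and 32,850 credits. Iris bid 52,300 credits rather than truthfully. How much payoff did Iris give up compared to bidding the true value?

The highest competing bid is 47,000 credits.
Bidding truthfully at 4,900 credits: the top bid is 47,000 credits (a rival), so Iris loses. Payoff = 0 credits.
Bidding 52,300 credits: Iris has the top bid, wins, and pays the second-highest bid 47,000 credits. Payoff = 4,900 credits − 47,000 credits = -42,100 credits.
Regret = truthful payoff − actual payoff = 0 credits − -42,100 credits = 42,100 credits.
This is the dominant-strategy logic: truthful bidding weakly beats any alternative.

42,100 credits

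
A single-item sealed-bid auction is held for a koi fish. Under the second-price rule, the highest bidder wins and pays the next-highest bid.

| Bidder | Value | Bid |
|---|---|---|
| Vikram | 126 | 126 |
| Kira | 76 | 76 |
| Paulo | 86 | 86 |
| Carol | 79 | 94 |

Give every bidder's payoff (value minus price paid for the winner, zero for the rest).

Payoffs: Vikram 32, Kira 0, Paulo 0, Carol 0.

Ranking the bids: Vikram 126 > Carol 94 > Paulo 86 > Kira 76.
Vikram has the top bid and wins; the price is the second-highest bid, 94.
Vikram's payoff = 126 − 94 = 32. All other bidders lose, so their payoff is 0.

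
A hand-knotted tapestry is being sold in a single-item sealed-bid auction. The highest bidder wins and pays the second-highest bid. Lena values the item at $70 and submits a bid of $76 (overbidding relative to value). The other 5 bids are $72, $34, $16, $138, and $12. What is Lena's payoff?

Lena's payoff: $0.

Highest competing bid: $138.
Lena's bid $76 is not the highest, so Lena loses, pays nothing, and earns zero payoff.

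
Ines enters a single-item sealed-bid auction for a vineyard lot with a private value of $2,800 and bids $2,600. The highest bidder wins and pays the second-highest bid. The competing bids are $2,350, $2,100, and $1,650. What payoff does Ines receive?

Highest competing bid: $2,350.
Ines's bid $2,600 is the highest overall, so Ines wins and pays the second-highest bid, $2,350.
Payoff = value − price = $2,800 − $2,350 = $450.

Ines's payoff: $450.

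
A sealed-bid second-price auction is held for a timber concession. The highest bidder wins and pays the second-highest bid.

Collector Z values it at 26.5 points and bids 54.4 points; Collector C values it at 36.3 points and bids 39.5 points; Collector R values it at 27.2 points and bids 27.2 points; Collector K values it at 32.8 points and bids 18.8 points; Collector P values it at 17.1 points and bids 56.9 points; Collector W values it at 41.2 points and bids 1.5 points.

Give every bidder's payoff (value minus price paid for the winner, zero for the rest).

Bids in descending order: Collector P 56.9 points > Collector Z 54.4 points > Collector C 39.5 points > Collector R 27.2 points > Collector K 18.8 points > Collector W 1.5 points.
Collector P has the top bid and wins; the price is the second-highest bid, 54.4 points.
Collector P's payoff = 17.1 points − 54.4 points = -37.3 points. All other bidders lose, so their payoff is 0.

Payoffs: Collector Z 0.0 points, Collector C 0.0 points, Collector R 0.0 points, Collector K 0.0 points, Collector P -37.3 points, Collector W 0.0 points.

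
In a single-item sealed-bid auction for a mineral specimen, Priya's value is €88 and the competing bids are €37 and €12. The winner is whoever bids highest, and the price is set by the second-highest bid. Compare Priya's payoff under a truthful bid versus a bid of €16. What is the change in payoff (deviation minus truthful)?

The highest competing bid is €37.
Bidding truthfully at €88: Priya has the top bid, wins, and pays the second-highest bid €37. Payoff = €88 − €37 = €51.
Bidding €16: the top bid is €37 (a rival), so Priya loses. Payoff = €0.
Change = €0 − €51 = -€51.

-€51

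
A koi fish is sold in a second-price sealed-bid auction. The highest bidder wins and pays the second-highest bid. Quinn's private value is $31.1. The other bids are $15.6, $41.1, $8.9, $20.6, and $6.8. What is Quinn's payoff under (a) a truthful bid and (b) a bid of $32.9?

The highest competing bid is $41.1.
Bidding truthfully at $31.1: the top bid is $41.1 (a rival), so Quinn loses. Payoff = $0.0.
Bidding $32.9: the top bid is $41.1 (a rival), so Quinn loses. Payoff = $0.0.
The bid only affects whether you win, not the price — here both bids land on the same side of the top rival bid, so the deviation is payoff-neutral.

(a) $0.0  (b) $0.0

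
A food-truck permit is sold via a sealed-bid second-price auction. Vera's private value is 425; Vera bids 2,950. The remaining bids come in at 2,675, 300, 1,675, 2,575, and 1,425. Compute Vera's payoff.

Highest competing bid: 2,675.
Vera's bid 2,950 is the highest overall, so Vera wins and pays the second-highest bid, 2,675.
Payoff = value − price = 425 − 2,675 = -2,250.
Overbidding won the item at a price above value — truthful bidding would have avoided this loss.

-2,250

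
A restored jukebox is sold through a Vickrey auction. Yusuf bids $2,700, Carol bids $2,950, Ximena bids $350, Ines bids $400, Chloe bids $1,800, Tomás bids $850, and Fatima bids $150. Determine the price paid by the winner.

Sorted high to low: Carol $2,950 > Yusuf $2,700 > Chloe $1,800 > Tomás $850 > Ines $400 > Ximena $350 > Fatima $150.
Carol has the highest bid, so Carol wins.
The second-highest bid is $2,700, so that is what Carol pays.

The winner pays $2,700.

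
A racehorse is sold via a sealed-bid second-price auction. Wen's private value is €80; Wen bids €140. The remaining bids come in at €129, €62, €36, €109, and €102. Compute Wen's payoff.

-€49

Highest competing bid: €129.
Wen's bid €140 is the highest overall, so Wen wins and pays the second-highest bid, €129.
Payoff = value − price = €80 − €129 = -€49.
Overbidding won the item at a price above value — truthful bidding would have avoided this loss.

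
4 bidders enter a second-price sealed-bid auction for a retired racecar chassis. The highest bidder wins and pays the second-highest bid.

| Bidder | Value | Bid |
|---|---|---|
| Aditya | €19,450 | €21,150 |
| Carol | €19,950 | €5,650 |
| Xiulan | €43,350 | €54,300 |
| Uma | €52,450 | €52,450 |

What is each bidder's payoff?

Ordered from highest: Xiulan €54,300, then Uma €52,450, then Aditya €21,150, then Carol €5,650.
Xiulan has the top bid and wins; the price is the second-highest bid, €52,450.
Xiulan's payoff = €43,350 − €52,450 = -€9,100. All other bidders lose, so their payoff is 0.

Payoffs: Aditya €0, Carol €0, Xiulan -€9,100, Uma €0.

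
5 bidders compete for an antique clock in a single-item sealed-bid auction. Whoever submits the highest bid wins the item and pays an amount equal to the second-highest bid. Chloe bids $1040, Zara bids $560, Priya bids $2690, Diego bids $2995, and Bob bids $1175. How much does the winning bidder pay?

$2690

Bids in descending order: Diego $2995; Priya $2690; Bob $1175; Chloe $1040; Zara $560.
Diego has the highest bid, so Diego wins.
The second-highest bid is $2690, so that is what Diego pays.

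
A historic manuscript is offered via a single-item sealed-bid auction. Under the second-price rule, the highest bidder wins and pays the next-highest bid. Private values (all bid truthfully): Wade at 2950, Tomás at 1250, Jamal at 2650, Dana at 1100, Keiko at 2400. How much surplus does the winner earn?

Ranking the bids: Wade 2950; Jamal 2650; Keiko 2400; Tomás 1250; Dana 1100.
Wade wins with the top bid and pays the second-highest, 2650.
Surplus = 2950 − 2650 = 300.

Surplus = 300.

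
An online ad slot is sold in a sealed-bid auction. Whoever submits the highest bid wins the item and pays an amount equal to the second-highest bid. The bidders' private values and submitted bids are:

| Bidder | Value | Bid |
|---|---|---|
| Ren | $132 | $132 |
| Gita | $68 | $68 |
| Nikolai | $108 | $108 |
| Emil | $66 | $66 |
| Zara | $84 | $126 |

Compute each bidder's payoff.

Payoffs: Ren $6, Gita $0, Nikolai $0, Emil $0, Zara $0.

Ranking the bids: Ren $132, then Zara $126, then Nikolai $108, then Gita $68, then Emil $66.
Ren has the top bid and wins; the price is the second-highest bid, $126.
Ren's payoff = $132 − $126 = $6. All other bidders lose, so their payoff is 0.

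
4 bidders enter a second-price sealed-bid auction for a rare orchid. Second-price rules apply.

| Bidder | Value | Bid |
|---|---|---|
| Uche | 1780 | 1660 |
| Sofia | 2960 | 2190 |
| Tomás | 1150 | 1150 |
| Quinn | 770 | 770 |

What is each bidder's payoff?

Payoffs: Uche 0, Sofia 1300, Tomás 0, Quinn 0.

Bids in descending order: Sofia 2190 > Uche 1660 > Tomás 1150 > Quinn 770.
Sofia has the top bid and wins; the price is the second-highest bid, 1660.
Sofia's payoff = 2960 − 1660 = 1300. All other bidders lose, so their payoff is 0.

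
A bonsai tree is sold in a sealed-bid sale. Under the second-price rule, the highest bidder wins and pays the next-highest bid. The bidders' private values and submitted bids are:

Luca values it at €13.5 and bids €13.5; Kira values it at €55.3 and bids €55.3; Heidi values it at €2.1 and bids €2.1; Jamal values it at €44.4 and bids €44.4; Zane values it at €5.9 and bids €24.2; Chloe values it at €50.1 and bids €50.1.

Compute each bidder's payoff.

Payoffs: Luca €0.0, Kira €5.2, Heidi €0.0, Jamal €0.0, Zane €0.0, Chloe €0.0.

Sorted high to low: Kira €55.3; Chloe €50.1; Jamal €44.4; Zane €24.2; Luca €13.5; Heidi €2.1.
Kira has the top bid and wins; the price is the second-highest bid, €50.1.
Kira's payoff = €55.3 − €50.1 = €5.2. All other bidders lose, so their payoff is 0.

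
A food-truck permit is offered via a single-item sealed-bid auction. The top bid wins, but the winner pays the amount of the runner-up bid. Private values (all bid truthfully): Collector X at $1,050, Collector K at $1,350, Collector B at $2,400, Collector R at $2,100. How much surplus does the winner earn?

Bids in descending order: Collector B $2,400, then Collector R $2,100, then Collector K $1,350, then Collector X $1,050.
Collector B wins with the top bid and pays the second-highest, $2,100.
Surplus = $2,400 − $2,100 = $300.

Surplus = $300.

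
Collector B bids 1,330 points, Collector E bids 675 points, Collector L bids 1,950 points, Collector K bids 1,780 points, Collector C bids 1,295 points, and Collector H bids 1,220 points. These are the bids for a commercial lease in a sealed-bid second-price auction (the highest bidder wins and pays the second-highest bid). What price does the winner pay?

Price paid: 1,780 points.

Bids in descending order: Collector L 1,950 points, then Collector K 1,780 points, then Collector B 1,330 points, then Collector C 1,295 points, then Collector H 1,220 points, then Collector E 675 points.
Collector L is the highest bidder, so Collector L wins.
Under the second-price rule, the price is the second-highest bid: 1,780 points.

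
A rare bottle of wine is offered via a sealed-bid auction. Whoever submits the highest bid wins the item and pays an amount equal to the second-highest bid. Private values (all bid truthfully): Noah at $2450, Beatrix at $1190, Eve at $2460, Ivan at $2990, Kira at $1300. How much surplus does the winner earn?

Surplus = $530.

Ranking the bids: Ivan $2990, then Eve $2460, then Noah $2450, then Kira $1300, then Beatrix $1190.
Ivan wins with the top bid and pays the second-highest, $2460.
Surplus = $2990 − $2460 = $530.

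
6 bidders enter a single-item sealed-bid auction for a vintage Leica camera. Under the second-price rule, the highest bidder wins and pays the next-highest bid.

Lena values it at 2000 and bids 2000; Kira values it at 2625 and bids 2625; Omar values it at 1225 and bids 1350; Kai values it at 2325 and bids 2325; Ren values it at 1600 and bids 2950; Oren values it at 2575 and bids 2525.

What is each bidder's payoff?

Payoffs: Lena 0, Kira 0, Omar 0, Kai 0, Ren -1025, Oren 0.

Ordered from highest: Ren 2950 > Kira 2625 > Oren 2525 > Kai 2325 > Lena 2000 > Omar 1350.
Ren has the top bid and wins; the price is the second-highest bid, 2625.
Ren's payoff = 1600 − 2625 = -1025. All other bidders lose, so their payoff is 0.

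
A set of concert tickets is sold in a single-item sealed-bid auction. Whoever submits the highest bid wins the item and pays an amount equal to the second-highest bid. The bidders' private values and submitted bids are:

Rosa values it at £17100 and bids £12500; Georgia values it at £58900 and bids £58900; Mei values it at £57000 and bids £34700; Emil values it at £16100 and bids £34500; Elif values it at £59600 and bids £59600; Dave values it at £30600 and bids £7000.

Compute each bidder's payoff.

Rosa £0, Georgia £0, Mei £0, Emil £0, Elif £700, Dave £0.

Bids in descending order: Elif £59600, then Georgia £58900, then Mei £34700, then Emil £34500, then Rosa £12500, then Dave £7000.
Elif has the top bid and wins; the price is the second-highest bid, £58900.
Elif's payoff = £59600 − £58900 = £700. All other bidders lose, so their payoff is 0.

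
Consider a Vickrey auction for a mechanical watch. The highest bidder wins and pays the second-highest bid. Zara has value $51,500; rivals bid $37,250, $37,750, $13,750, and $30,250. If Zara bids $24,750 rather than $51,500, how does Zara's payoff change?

The highest competing bid is $37,750.
Bidding truthfully at $51,500: Zara has the top bid, wins, and pays the second-highest bid $37,750. Payoff = $51,500 − $37,750 = $13,750.
Bidding $24,750: the top bid is $37,750 (a rival), so Zara loses. Payoff = $0.
Change = $0 − $13,750 = -$13,750.

-$13,750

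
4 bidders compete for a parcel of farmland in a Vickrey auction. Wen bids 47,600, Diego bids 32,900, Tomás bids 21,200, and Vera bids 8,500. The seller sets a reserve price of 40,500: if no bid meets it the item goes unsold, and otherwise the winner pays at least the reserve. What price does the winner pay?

Price paid: 40,500.

Ranking the bids: Wen 47,600; Diego 32,900; Tomás 21,200; Vera 8,500.
Wen has the highest bid, so Wen wins.
The second-highest bid is 32,900, but the reserve 40,500 is higher, so the price is the reserve.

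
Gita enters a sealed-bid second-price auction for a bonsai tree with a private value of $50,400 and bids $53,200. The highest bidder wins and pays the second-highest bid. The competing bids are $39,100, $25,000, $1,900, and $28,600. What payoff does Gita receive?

Payoff = $11,300.

Highest competing bid: $39,100.
Gita's bid $53,200 is the highest overall, so Gita wins and pays the second-highest bid, $39,100.
Payoff = value − price = $50,400 − $39,100 = $11,300.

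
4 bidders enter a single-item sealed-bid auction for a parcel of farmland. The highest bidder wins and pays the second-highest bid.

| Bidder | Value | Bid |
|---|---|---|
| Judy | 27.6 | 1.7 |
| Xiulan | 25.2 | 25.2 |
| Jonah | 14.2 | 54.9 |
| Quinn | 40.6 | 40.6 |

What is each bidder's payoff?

Judy 0.0, Xiulan 0.0, Jonah -26.4, Quinn 0.0.

Sorted high to low: Jonah 54.9; Quinn 40.6; Xiulan 25.2; Judy 1.7.
Jonah has the top bid and wins; the price is the second-highest bid, 40.6.
Jonah's payoff = 14.2 − 40.6 = -26.4. All other bidders lose, so their payoff is 0.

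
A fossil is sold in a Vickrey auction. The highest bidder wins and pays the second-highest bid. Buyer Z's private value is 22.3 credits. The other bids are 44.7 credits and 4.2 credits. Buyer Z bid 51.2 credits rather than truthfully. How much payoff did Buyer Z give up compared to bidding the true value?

Payoff forgone: 22.4 credits.

The highest competing bid is 44.7 credits.
Bidding truthfully at 22.3 credits: the top bid is 44.7 credits (a rival), so Buyer Z loses. Payoff = 0.0 credits.
Bidding 51.2 credits: Buyer Z has the top bid, wins, and pays the second-highest bid 44.7 credits. Payoff = 22.3 credits − 44.7 credits = -22.4 credits.
Regret = truthful payoff − actual payoff = 0.0 credits − -22.4 credits = 22.4 credits.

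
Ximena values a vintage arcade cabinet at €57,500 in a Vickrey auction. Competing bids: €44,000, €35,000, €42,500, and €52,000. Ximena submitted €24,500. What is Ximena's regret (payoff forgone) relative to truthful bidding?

The highest competing bid is €52,000.
Bidding truthfully at €57,500: Ximena has the top bid, wins, and pays the second-highest bid €52,000. Payoff = €57,500 − €52,000 = €5,500.
Bidding €24,500: the top bid is €52,000 (a rival), so Ximena loses. Payoff = €0.
Regret = truthful payoff − actual payoff = €5,500 − €0 = €5,500.

€5,500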